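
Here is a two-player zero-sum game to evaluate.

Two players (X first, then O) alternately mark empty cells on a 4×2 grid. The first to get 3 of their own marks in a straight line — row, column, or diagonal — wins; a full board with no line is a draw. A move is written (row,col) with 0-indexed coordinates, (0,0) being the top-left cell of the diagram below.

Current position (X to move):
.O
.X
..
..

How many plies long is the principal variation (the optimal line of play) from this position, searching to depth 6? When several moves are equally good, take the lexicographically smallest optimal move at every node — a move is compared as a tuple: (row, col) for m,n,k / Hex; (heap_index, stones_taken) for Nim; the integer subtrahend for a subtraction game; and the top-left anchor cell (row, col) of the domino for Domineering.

PV length from [.O/.X/../..]: 6 plies

p1 X@[.O/.X/../..]: (0,0)[XO/.X/../..]+0* (1,0)[.O/XX/../..]+0 (2,0)[.O/.X/X./..]+0 (2,1)[.O/.X/.X/..]+0 (3,0)[.O/.X/../X.]+0 (3,1)[.O/.X/../.X]+0
p2 O@[XO/.X/../..]: (1,0)[XO/OX/../..]+0* (2,0)[XO/.X/O./..]+0 (2,1)[XO/.X/.O/..]+0 (3,0)[XO/.X/../O.]+0 (3,1)[XO/.X/../.O]+0
p3 X@[XO/OX/../..]: (2,0)[XO/OX/X./..]+0* (2,1)[XO/OX/.X/..]+0 (3,0)[XO/OX/../X.]+0 (3,1)[XO/OX/../.X]+0
p4 O@[XO/OX/X./..]: (2,1)[XO/OX/XO/..]+0* (3,0)[XO/OX/X./O.]+0 (3,1)[XO/OX/X./.O]+0
p5 X@[XO/OX/XO/..]: (3,0)[XO/OX/XO/X.]+0* (3,1)[XO/OX/XO/.X]+0
p6 O@[XO/OX/XO/X.]: (3,1)[XO/OX/XO/XO]+0*
p7 X@[XO/OX/XO/XO] terminal +0; root [.O/.X/../..] d6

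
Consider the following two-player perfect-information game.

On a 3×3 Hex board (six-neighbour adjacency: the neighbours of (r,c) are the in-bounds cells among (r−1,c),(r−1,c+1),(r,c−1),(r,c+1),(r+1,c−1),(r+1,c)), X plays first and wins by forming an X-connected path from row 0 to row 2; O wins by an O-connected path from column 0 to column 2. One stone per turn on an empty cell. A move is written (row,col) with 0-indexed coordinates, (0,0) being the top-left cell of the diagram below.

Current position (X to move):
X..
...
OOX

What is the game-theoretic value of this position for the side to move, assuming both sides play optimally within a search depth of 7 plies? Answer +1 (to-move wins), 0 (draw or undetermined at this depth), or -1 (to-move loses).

p1 X@[X../.../OOX]: (0,1)[XX./.../OOX]-1 (0,2)[X.X/.../OOX]-1 (1,0)[X../X../OOX]-1 (1,1)[X../.X./OOX]-1 (1,2)[X../..X/OOX]+1*
p2 O@[X../..X/OOX]: (0,1)[XO./..X/OOX]-1* (0,2)[X.O/..X/OOX]-1 (1,0)[X../O.X/OOX]-1 (1,1)[X../.OX/OOX]-1
p3 X@[XO./..X/OOX]: (0,2)[XOX/..X/OOX]+1* (1,0)[XO./X.X/OOX]+1 (1,1)[XO./.XX/OOX]+1
p4 O@[XOX/..X/OOX] terminal -1; root [X../.../OOX] d7

value(X../.../OOX, X) = +1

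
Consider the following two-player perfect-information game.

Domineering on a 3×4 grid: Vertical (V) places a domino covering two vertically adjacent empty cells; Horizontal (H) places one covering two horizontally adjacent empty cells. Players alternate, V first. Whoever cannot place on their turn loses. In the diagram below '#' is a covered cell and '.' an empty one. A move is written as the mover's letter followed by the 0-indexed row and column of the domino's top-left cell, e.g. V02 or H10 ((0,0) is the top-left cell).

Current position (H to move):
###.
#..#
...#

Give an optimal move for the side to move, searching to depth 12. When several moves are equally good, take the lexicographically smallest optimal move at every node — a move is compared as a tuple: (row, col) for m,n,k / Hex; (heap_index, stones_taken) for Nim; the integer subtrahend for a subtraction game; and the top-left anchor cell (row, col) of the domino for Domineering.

ply 1, H at ###./#..#/...# | H11=+1→###./####/...#*; H20=-1→###./#..#/##.#; H21=+1→###./#..#/.###
ply 2: ###./####/...# is terminal -1 (V); from ###./#..#/...# depth 12

H's best at [###./#..#/...#]: H11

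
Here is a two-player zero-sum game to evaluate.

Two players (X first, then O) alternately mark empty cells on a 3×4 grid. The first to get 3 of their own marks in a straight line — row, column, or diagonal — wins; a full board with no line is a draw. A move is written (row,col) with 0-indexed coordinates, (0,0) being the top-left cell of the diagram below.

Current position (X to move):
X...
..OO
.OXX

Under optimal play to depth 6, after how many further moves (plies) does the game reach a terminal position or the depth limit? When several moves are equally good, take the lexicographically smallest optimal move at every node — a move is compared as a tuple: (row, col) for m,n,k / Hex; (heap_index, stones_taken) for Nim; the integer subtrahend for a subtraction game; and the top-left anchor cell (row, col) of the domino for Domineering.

[X.../..OO/.OXX] X move#1: (0,1):-1/XX../..OO/.OXX, (0,2):-1/X.X./..OO/.OXX, (0,3):-1/X..X/..OO/.OXX, (1,0):-1/X.../X.OO/.OXX, (1,1):+1/X.../.XOO/.OXX*, (2,0):-1/X.../..OO/XOXX
[X.../.XOO/.OXX] end (terminal -1, O#2); searched X.../..OO/.OXX to 6

PV length from [X.../..OO/.OXX]: 1 ply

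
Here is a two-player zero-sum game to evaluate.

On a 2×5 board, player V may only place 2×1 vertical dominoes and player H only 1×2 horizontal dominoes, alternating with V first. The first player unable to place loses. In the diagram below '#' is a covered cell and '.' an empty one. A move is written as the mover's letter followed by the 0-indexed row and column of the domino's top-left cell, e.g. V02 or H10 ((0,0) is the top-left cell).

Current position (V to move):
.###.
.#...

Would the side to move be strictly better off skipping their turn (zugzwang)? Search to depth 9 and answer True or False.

p1 V@[.###./.#...]: V00[####./##...]-1 V04[.####/.#..#]+1*
p2 H@[.####/.#..#]: H12[.####/.####]-1*
p3 V@[.####/.####]: V00[#####/#####]+1*
p4 H@[#####/#####] terminal -1; root [.###./.#...] d9
if V skipped the turn, H would face:
~ p1 H@[.###./.#...]: H12[.###./.###.]-1* H13[.###./.#.##]-1
~ p2 V@[.###./.###.]: V00[####./####.]+1* V04[.####/.####]+1
~ p3 H@[####./####.] terminal -1; root [.###./.#...] d9
compare (V): move=+1 vs pass=+1

zugzwang(.###./.#..., V) = False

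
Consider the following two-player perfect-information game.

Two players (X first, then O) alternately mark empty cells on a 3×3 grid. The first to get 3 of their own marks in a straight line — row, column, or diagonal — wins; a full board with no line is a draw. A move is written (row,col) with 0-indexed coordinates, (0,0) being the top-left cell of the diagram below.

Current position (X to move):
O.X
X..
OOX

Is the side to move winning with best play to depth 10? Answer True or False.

X winning at [O.X/X../OOX]: True

ply 1, X at O.X/X../OOX | (0,1)=+0→OXX/X../OOX; (1,1)=+0→O.X/XX./OOX; (1,2)=+1→O.X/X.X/OOX*
ply 2: O.X/X.X/OOX is terminal -1 (O); from O.X/X../OOX depth 10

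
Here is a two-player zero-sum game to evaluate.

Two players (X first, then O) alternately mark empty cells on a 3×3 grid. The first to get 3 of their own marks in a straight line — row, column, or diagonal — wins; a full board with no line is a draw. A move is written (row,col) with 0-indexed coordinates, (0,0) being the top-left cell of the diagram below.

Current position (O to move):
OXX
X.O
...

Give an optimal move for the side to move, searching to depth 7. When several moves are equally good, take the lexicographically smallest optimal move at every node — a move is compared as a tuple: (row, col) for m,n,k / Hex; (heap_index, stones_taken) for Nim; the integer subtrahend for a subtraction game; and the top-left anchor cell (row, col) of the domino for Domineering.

ply 1, O at OXX/X.O/... | (1,1)=+0→OXX/XOO/...*; (2,0)=+0→OXX/X.O/O..; (2,1)=+0→OXX/X.O/.O.; (2,2)=-1→OXX/X.O/..O
ply 2, X at OXX/XOO/... | (2,0)=-1→OXX/XOO/X..; (2,1)=-1→OXX/XOO/.X.; (2,2)=+0→OXX/XOO/..X*
ply 3, O at OXX/XOO/..X | (2,0)=+0→OXX/XOO/O.X*; (2,1)=+0→OXX/XOO/.OX
ply 4, X at OXX/XOO/O.X | (2,1)=+0→OXX/XOO/OXX*
ply 5: OXX/XOO/OXX is terminal +0 (O); from OXX/X.O/... depth 7

O's best at [OXX/X.O/...]: (1,1)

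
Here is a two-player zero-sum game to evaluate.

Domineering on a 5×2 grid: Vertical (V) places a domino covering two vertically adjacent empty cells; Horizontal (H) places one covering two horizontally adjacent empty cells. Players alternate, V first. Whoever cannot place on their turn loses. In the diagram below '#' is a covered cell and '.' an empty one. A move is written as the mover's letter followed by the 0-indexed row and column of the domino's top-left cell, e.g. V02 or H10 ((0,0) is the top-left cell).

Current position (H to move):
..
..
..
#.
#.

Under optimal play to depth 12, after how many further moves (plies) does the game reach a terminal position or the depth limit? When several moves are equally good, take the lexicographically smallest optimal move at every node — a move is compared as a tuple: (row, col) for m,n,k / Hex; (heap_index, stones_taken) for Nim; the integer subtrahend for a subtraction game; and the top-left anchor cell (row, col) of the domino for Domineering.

PV length from [../../../#./#.]: 3 plies

p1 H@[../../../#./#.]: H00[##/../../#./#.]-1 H10[../##/../#./#.]+1* H20[../../##/#./#.]-1
p2 V@[../##/../#./#.]: V21[../##/.#/##/#.]-1* V31[../##/../##/##]-1
p3 H@[../##/.#/##/#.]: H00[##/##/.#/##/#.]+1*
p4 V@[##/##/.#/##/#.] terminal -1; root [../../../#./#.] d12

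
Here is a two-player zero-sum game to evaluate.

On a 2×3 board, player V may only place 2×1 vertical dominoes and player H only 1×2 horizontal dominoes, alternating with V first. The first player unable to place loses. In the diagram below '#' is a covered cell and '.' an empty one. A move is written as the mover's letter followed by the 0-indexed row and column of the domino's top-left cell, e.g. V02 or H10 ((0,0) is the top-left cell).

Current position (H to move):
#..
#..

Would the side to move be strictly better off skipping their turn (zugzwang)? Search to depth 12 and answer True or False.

ply 1, H at #../#.. | H01=+1→###/#..*; H11=+1→#../###
ply 2: ###/#.. is terminal -1 (V); from #../#.. depth 12
pass branch (V moves first from the same position):
  | ply 1, V at #../#.. | V01=+1→##./##.*; V02=+1→#.#/#.#
  | ply 2: ##./##. is terminal -1 (H); from #../#.. depth 12
H moving scores +1; H passing scores -1

zugzwang(#../#.., H) = False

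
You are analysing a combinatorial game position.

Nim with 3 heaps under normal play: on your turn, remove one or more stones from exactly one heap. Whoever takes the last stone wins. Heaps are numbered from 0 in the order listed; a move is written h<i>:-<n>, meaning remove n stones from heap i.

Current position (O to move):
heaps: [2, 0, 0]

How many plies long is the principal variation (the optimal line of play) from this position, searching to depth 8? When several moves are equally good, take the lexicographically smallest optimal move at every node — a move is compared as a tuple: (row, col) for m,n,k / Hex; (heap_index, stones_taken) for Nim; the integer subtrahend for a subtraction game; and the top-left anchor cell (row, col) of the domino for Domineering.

ply 1, O at (2,0,0) | h0:-1=-1→(1,0,0); h0:-2=+1→(0,0,0)*
ply 2: (0,0,0) is terminal -1 (X); from (2,0,0) depth 8

PV length from [(2,0,0)]: 1 ply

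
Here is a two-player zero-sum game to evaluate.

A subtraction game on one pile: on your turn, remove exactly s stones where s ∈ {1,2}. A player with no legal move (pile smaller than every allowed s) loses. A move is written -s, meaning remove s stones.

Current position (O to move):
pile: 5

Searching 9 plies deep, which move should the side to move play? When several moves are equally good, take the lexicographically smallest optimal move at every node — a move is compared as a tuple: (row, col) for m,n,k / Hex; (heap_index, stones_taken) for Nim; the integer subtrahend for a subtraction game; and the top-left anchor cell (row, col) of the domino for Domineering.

O's best at [5]: -2

p1 O@[5]: -1[4]-1 -2[3]+1*
p2 X@[3]: -1[2]-1* -2[1]-1
p3 O@[2]: -1[1]-1 -2[0]+1*
p4 X@[0] terminal -1; root [5] d9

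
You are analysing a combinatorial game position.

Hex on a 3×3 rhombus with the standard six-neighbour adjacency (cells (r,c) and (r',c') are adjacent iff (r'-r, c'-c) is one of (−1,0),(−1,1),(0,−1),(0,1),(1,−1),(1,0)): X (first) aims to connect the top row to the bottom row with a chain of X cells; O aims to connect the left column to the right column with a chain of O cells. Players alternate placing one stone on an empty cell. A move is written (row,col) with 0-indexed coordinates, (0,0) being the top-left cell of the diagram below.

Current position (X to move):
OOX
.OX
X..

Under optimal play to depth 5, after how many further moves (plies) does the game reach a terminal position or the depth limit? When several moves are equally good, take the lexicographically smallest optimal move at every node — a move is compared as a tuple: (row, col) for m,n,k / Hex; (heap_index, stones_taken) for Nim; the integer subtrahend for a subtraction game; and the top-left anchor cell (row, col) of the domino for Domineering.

PV length from [OOX/.OX/X..]: 3 plies

ply 1, X at OOX/.OX/X.. | (1,0)=+1→OOX/XOX/X..*; (2,1)=+1→OOX/.OX/XX.; (2,2)=+1→OOX/.OX/X.X
ply 2, O at OOX/XOX/X.. | (2,1)=-1→OOX/XOX/XO.*; (2,2)=-1→OOX/XOX/X.O
ply 3, X at OOX/XOX/XO. | (2,2)=+1→OOX/XOX/XOX*
ply 4: OOX/XOX/XOX is terminal -1 (O); from OOX/.OX/X.. depth 5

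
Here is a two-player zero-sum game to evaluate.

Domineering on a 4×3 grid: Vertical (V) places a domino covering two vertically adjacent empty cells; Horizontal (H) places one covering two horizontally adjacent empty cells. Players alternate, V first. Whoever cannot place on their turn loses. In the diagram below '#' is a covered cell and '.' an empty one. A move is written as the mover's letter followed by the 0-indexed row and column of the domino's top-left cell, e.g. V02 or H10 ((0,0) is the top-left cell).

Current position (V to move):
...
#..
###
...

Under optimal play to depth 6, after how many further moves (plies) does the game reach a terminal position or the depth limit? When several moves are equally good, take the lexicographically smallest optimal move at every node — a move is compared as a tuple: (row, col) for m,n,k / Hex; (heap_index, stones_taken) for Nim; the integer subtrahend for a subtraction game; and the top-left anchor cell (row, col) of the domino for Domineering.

[.../#../###/...] V move#1: V01:+1/.#./##./###/...*, V02:-1/..#/#.#/###/...
[.#./##./###/...] H move#2: H30:-1/.#./##./###/##.*, H31:-1/.#./##./###/.##
[.#./##./###/##.] V move#3: V02:+1/.##/###/###/##.*
[.##/###/###/##.] end (terminal -1, H#4); searched .../#../###/... to 6

PV length from [.../#../###/...]: 3 plies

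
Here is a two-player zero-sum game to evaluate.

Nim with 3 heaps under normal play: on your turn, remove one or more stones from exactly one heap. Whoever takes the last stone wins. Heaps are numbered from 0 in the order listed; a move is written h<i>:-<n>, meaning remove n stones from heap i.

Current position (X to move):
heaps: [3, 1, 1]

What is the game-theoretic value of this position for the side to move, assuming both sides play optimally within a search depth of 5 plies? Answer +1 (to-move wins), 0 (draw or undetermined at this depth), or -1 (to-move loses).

value((3,1,1), X) = +1

p1 X@[(3,1,1)]: h0:-1[(2,1,1)]-1 h0:-2[(1,1,1)]-1 h0:-3[(0,1,1)]+1* h1:-1[(3,0,1)]-1 h2:-1[(3,1,0)]-1
p2 O@[(0,1,1)]: h1:-1[(0,0,1)]-1* h2:-1[(0,1,0)]-1
p3 X@[(0,0,1)]: h2:-1[(0,0,0)]+1*
p4 O@[(0,0,0)] terminal -1; root [(3,1,1)] d5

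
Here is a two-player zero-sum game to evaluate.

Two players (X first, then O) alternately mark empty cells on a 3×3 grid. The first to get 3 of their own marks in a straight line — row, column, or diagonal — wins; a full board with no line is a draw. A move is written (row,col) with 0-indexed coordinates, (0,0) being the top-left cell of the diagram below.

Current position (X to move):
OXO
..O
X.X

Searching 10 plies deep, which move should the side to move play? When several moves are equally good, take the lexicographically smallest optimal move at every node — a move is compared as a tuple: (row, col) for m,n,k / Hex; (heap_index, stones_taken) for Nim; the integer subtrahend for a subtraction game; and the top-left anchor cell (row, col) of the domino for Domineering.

X's best at [OXO/..O/X.X]: (2,1)

[OXO/..O/X.X] X move#1: (1,0):+0/OXO/X.O/X.X, (1,1):+0/OXO/.XO/X.X, (2,1):+1/OXO/..O/XXX*
[OXO/..O/XXX] end (terminal -1, O#2); searched OXO/..O/X.X to 10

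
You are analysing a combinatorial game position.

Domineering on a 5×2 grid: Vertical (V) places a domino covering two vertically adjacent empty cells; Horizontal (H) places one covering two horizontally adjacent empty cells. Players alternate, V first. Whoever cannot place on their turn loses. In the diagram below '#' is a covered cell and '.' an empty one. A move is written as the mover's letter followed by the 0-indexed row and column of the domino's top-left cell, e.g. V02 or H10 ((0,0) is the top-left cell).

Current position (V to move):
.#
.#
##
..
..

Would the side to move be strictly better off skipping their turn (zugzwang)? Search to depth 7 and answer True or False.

zugzwang(.#/.#/##/../.., V) = False

[.#/.#/##/../..] V move#1: V00:-1/##/##/##/../.., V30:+1/.#/.#/##/#./#.*, V31:+1/.#/.#/##/.#/.#
[.#/.#/##/#./#.] end (terminal -1, H#2); searched .#/.#/##/../.. to 7
if V skipped the turn, H would face:
~ [.#/.#/##/../..] H move#1: H30:+1/.#/.#/##/##/..*, H40:+1/.#/.#/##/../##
~ [.#/.#/##/##/..] V move#2: V00:-1/##/##/##/##/..*
~ [##/##/##/##/..] H move#3: H40:+1/##/##/##/##/##*
~ [##/##/##/##/##] end (terminal -1, V#4); searched .#/.#/##/../.. to 7
compare (V): move=+1 vs pass=-1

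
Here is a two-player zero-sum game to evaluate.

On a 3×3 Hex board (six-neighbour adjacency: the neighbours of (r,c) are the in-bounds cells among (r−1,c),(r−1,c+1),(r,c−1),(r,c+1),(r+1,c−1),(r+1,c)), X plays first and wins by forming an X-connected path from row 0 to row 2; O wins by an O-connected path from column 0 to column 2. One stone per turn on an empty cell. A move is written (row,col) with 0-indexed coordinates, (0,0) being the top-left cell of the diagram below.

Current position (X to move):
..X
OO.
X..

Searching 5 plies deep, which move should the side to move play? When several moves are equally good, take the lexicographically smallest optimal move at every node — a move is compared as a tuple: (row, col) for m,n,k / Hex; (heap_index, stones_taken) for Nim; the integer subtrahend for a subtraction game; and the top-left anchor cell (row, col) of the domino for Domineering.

X's best at [..X/OO./X..]: (1,2)

[..X/OO./X..] X move#1: (0,0):-1/X.X/OO./X.., (0,1):-1/.XX/OO./X.., (1,2):+1/..X/OOX/X..*, (2,1):-1/..X/OO./XX., (2,2):-1/..X/OO./X.X
[..X/OOX/X..] O move#2: (0,0):-1/O.X/OOX/X..*, (0,1):-1/.OX/OOX/X.., (2,1):-1/..X/OOX/XO., (2,2):-1/..X/OOX/X.O
[O.X/OOX/X..] X move#3: (0,1):+1/OXX/OOX/X..*, (2,1):+1/O.X/OOX/XX., (2,2):+1/O.X/OOX/X.X
[OXX/OOX/X..] O move#4: (2,1):-1/OXX/OOX/XO.*, (2,2):-1/OXX/OOX/X.O
[OXX/OOX/XO.] X move#5: (2,2):+1/OXX/OOX/XOX*
[OXX/OOX/XOX] end (terminal -1, O#6); searched ..X/OO./X.. to 5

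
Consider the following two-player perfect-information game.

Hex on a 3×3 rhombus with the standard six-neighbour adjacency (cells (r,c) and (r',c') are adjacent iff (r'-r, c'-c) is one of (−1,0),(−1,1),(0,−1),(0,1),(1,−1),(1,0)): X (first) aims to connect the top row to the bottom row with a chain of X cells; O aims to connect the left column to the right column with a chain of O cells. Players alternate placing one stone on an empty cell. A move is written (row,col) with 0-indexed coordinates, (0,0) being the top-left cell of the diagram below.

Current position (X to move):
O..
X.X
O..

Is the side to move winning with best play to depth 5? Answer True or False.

[O../X.X/O..] X move#1: (0,1):+1/OX./X.X/O..*, (0,2):+1/O.X/X.X/O.., (1,1):+1/O../XXX/O.., (2,1):-1/O../X.X/OX., (2,2):-1/O../X.X/O.X
[OX./X.X/O..] O move#2: (0,2):-1/OXO/X.X/O..*, (1,1):-1/OX./XOX/O.., (2,1):-1/OX./X.X/OO., (2,2):-1/OX./X.X/O.O
[OXO/X.X/O..] X move#3: (1,1):+1/OXO/XXX/O..*, (2,1):-1/OXO/X.X/OX., (2,2):-1/OXO/X.X/O.X
[OXO/XXX/O..] O move#4: (2,1):-1/OXO/XXX/OO.*, (2,2):-1/OXO/XXX/O.O
[OXO/XXX/OO.] X move#5: (2,2):+1/OXO/XXX/OOX*
[OXO/XXX/OOX] end (terminal -1, O#6); searched O../X.X/O.. to 5

X winning at [O../X.X/O..]: True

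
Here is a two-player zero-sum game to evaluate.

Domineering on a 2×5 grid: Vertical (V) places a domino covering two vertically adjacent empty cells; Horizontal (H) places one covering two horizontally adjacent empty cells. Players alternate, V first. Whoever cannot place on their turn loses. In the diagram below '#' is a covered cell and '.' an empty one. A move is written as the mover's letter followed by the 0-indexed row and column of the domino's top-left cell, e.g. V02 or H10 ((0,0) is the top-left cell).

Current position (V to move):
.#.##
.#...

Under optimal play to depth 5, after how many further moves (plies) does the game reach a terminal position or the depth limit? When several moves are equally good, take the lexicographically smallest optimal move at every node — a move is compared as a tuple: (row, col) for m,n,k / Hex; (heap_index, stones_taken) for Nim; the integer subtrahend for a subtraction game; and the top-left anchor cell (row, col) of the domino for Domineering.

PV length from [.#.##/.#...]: 3 plies

[.#.##/.#...] V move#1: V00:-1/##.##/##..., V02:+1/.####/.##..*
[.####/.##..] H move#2: H13:-1/.####/.####*
[.####/.####] V move#3: V00:+1/#####/#####*
[#####/#####] end (terminal -1, H#4); searched .#.##/.#... to 5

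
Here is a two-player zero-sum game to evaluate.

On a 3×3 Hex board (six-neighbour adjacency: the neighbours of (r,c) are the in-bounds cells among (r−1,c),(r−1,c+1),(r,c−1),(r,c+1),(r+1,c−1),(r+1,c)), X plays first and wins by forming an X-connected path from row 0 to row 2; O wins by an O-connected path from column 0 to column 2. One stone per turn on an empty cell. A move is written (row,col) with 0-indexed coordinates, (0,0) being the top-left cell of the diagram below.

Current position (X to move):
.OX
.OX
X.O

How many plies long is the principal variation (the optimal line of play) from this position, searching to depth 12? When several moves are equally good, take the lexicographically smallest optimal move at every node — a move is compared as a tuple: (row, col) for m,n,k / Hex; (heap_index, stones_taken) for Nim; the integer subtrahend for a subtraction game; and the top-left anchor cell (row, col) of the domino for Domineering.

[.OX/.OX/X.O] X move#1: (0,0):+1/XOX/.OX/X.O*, (1,0):+1/.OX/XOX/X.O, (2,1):+1/.OX/.OX/XXO
[XOX/.OX/X.O] O move#2: (1,0):-1/XOX/OOX/X.O*, (2,1):-1/XOX/.OX/XOO
[XOX/OOX/X.O] X move#3: (2,1):+1/XOX/OOX/XXO*
[XOX/OOX/XXO] end (terminal -1, O#4); searched .OX/.OX/X.O to 12

PV length from [.OX/.OX/X.O]: 3 plies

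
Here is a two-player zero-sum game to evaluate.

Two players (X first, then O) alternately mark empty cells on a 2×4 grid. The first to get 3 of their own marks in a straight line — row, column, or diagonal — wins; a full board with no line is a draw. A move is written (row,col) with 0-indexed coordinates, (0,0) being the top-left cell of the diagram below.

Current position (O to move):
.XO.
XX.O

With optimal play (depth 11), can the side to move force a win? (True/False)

[.XO./XX.O] O move#1: (0,0):-1/OXO./XX.O, (0,3):-1/.XOO/XX.O, (1,2):+0/.XO./XXOO*
[.XO./XXOO] X move#2: (0,0):+0/XXO./XXOO*, (0,3):+0/.XOX/XXOO
[XXO./XXOO] O move#3: (0,3):+0/XXOO/XXOO*
[XXOO/XXOO] end (terminal +0, X#4); searched .XO./XX.O to 11

O winning at [.XO./XX.O]: False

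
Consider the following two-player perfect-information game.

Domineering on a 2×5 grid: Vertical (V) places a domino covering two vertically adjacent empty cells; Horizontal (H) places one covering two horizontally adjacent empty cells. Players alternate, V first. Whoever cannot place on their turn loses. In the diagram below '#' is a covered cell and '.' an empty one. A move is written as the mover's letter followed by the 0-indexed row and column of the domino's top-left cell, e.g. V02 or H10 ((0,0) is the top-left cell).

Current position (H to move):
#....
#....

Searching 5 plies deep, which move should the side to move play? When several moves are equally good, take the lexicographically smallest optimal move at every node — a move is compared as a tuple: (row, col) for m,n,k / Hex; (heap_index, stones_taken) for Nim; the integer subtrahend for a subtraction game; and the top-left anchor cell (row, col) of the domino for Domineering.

[#..../#....] H move#1: H01:-1/###../#...., H02:+1/#.##./#....*, H03:-1/#..##/#...., H11:-1/#..../###.., H12:+1/#..../#.##., H13:-1/#..../#..##
[#.##./#....] V move#2: V01:-1/####./##...*, V04:-1/#.###/#...#
[####./##...] H move#3: H12:-1/####./####., H13:+1/####./##.##*
[####./##.##] end (terminal -1, V#4); searched #..../#.... to 5

H's best at [#..../#....]: H02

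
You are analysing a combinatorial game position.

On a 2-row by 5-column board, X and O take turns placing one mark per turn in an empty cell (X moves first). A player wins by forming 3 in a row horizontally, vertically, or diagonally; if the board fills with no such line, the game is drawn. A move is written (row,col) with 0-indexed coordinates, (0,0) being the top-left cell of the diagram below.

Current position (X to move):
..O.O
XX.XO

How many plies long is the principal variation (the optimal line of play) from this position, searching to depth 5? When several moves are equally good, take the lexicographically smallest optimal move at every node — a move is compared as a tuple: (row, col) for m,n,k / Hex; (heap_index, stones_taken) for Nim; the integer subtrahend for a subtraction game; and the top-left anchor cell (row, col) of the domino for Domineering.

PV length from [..O.O/XX.XO]: 1 ply

ply 1, X at ..O.O/XX.XO | (0,0)=-1→X.O.O/XX.XO; (0,1)=-1→.XO.O/XX.XO; (0,3)=+0→..OXO/XX.XO; (1,2)=+1→..O.O/XXXXO*
ply 2: ..O.O/XXXXO is terminal -1 (O); from ..O.O/XX.XO depth 5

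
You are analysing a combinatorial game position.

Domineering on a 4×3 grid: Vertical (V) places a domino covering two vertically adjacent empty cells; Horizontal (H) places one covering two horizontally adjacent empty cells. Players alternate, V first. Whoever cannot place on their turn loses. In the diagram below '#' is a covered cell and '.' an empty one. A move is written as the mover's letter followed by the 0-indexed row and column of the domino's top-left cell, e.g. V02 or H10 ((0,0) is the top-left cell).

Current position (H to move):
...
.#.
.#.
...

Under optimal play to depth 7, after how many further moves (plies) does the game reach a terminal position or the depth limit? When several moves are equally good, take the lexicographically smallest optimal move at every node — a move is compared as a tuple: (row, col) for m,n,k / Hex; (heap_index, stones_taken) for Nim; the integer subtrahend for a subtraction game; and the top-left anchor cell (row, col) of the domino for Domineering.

PV length from [.../.#./.#./...]: 4 plies

p1 H@[.../.#./.#./...]: H00[##./.#./.#./...]-1* H01[.##/.#./.#./...]-1 H30[.../.#./.#./##.]-1 H31[.../.#./.#./.##]-1
p2 V@[##./.#./.#./...]: V02[###/.##/.#./...]+1* V10[##./##./##./...]+1 V12[##./.##/.##/...]+1 V20[##./.#./##./#..]+1 V22[##./.#./.##/..#]+1
p3 H@[###/.##/.#./...]: H30[###/.##/.#./##.]-1* H31[###/.##/.#./.##]-1
p4 V@[###/.##/.#./##.]: V10[###/###/##./##.]+1* V22[###/.##/.##/###]+1
p5 H@[###/###/##./##.] terminal -1; root [.../.#./.#./...] d7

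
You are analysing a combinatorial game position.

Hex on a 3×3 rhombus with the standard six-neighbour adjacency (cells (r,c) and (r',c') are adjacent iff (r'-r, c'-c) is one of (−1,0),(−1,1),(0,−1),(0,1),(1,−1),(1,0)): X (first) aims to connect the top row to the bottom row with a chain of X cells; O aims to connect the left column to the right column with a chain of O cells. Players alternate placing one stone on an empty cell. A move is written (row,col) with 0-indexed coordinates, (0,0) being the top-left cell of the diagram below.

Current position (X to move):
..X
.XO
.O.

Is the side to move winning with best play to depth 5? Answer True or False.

X winning at [..X/.XO/.O.]: True

ply 1, X at ..X/.XO/.O. | (0,0)=-1→X.X/.XO/.O.; (0,1)=-1→.XX/.XO/.O.; (1,0)=-1→..X/XXO/.O.; (2,0)=+1→..X/.XO/XO.*; (2,2)=-1→..X/.XO/.OX
ply 2: ..X/.XO/XO. is terminal -1 (O); from ..X/.XO/.O. depth 5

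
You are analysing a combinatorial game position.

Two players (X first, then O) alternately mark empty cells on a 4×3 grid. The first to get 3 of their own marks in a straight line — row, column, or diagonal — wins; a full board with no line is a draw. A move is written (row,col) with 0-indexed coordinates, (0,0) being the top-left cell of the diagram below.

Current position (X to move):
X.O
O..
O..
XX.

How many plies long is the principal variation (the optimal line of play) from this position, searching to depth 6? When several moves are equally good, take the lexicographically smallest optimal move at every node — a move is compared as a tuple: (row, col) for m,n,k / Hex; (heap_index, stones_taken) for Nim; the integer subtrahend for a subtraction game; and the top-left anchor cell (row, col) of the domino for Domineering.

PV length from [X.O/O../O../XX.]: 5 plies

ply 1, X at X.O/O../O../XX. | (0,1)=-1→XXO/O../O../XX.; (1,1)=+1→X.O/OX./O../XX.*; (1,2)=-1→X.O/O.X/O../XX.; (2,1)=-1→X.O/O../OX./XX.; (2,2)=-1→X.O/O../O.X/XX.; (3,2)=+1→X.O/O../O../XXX
ply 2, O at X.O/OX./O../XX. | (0,1)=-1→XOO/OX./O../XX.*; (1,2)=-1→X.O/OXO/O../XX.; (2,1)=-1→X.O/OX./OO./XX.; (2,2)=-1→X.O/OX./O.O/XX.; (3,2)=-1→X.O/OX./O../XXO
ply 3, X at XOO/OX./O../XX. | (1,2)=+1→XOO/OXX/O../XX.*; (2,1)=+1→XOO/OX./OX./XX.; (2,2)=+1→XOO/OX./O.X/XX.; (3,2)=+1→XOO/OX./O../XXX
ply 4, O at XOO/OXX/O../XX. | (2,1)=-1→XOO/OXX/OO./XX.*; (2,2)=-1→XOO/OXX/O.O/XX.; (3,2)=-1→XOO/OXX/O../XXO
ply 5, X at XOO/OXX/OO./XX. | (2,2)=+1→XOO/OXX/OOX/XX.*; (3,2)=+1→XOO/OXX/OO./XXX
ply 6: XOO/OXX/OOX/XX. is terminal -1 (O); from X.O/O../O../XX. depth 6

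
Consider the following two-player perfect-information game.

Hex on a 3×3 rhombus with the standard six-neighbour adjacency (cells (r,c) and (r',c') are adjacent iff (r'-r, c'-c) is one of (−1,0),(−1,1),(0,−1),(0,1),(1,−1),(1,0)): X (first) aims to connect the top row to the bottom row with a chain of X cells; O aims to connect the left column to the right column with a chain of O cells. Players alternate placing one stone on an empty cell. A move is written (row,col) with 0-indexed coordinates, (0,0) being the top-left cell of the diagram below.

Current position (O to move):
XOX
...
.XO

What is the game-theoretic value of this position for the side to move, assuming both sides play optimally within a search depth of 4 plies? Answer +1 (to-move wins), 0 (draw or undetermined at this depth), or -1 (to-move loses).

[XOX/.../.XO] O move#1: (1,0):-1/XOX/O../.XO*, (1,1):-1/XOX/.O./.XO, (1,2):-1/XOX/..O/.XO, (2,0):-1/XOX/.../OXO
[XOX/O../.XO] X move#2: (1,1):+1/XOX/OX./.XO*, (1,2):+1/XOX/O.X/.XO, (2,0):+1/XOX/O../XXO
[XOX/OX./.XO] end (terminal -1, O#3); searched XOX/.../.XO to 4

value(XOX/.../.XO, O) = -1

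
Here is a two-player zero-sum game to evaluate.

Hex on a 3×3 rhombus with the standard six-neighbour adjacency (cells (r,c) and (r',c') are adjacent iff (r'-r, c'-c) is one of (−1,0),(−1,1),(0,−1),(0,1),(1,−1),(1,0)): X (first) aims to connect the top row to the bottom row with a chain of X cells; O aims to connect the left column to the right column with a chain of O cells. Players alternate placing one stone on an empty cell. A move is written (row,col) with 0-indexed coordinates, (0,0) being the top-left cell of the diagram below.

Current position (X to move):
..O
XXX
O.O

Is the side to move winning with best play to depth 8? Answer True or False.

[..O/XXX/O.O] X move#1: (0,0):-1/X.O/XXX/O.O, (0,1):-1/.XO/XXX/O.O, (2,1):+1/..O/XXX/OXO*
[..O/XXX/OXO] O move#2: (0,0):-1/O.O/XXX/OXO*, (0,1):-1/.OO/XXX/OXO
[O.O/XXX/OXO] X move#3: (0,1):+1/OXO/XXX/OXO*
[OXO/XXX/OXO] end (terminal -1, O#4); searched ..O/XXX/O.O to 8

X winning at [..O/XXX/O.O]: True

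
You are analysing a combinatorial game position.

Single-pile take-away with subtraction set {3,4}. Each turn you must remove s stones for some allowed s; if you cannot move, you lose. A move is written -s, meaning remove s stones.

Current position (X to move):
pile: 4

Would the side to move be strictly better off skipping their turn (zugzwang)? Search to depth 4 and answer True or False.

p1 X@[4]: -3[1]+1* -4[0]+1
p2 O@[1] terminal -1; root [4] d4
if X skipped the turn, O would face:
~ p1 O@[4]: -3[1]+1* -4[0]+1
~ p2 X@[1] terminal -1; root [4] d4
compare (X): move=+1 vs pass=-1

zugzwang(4, X) = False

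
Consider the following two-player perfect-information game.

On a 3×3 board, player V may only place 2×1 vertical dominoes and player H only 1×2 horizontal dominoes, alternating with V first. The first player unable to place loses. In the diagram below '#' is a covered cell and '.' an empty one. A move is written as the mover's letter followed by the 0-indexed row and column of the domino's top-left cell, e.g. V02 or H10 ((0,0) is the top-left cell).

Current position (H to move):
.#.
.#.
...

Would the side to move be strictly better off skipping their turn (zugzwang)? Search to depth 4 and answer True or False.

zugzwang(.#./.#./..., H) = False

[.#./.#./...] H move#1: H20:-1/.#./.#./##.*, H21:-1/.#./.#./.##
[.#./.#./##.] V move#2: V00:+1/##./##./##.*, V02:+1/.##/.##/##., V12:+1/.#./.##/###
[##./##./##.] end (terminal -1, H#3); searched .#./.#./... to 4
pass branch (V moves first from the same position):
  | [.#./.#./...] V move#1: V00:+1/##./##./...*, V02:+1/.##/.##/..., V10:+1/.#./##./#.., V12:+1/.#./.##/..#
  | [##./##./...] H move#2: H20:-1/##./##./##.*, H21:-1/##./##./.##
  | [##./##./##.] V move#3: V02:+1/###/###/##.*, V12:+1/##./###/###
  | [###/###/##.] end (terminal -1, H#4); searched .#./.#./... to 4
H moving scores -1; H passing scores -1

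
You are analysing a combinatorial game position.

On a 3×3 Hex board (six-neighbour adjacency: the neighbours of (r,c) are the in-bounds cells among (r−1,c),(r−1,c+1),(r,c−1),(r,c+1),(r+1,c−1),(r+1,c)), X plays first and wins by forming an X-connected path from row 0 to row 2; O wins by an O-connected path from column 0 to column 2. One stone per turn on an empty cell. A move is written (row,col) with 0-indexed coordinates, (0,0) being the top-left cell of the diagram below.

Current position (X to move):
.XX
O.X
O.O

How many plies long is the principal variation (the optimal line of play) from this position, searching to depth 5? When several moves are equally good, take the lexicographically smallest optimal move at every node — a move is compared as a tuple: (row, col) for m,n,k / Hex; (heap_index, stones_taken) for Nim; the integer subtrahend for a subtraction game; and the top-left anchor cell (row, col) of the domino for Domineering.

PV length from [.XX/O.X/O.O]: 1 ply

[.XX/O.X/O.O] X move#1: (0,0):-1/XXX/O.X/O.O, (1,1):-1/.XX/OXX/O.O, (2,1):+1/.XX/O.X/OXO*
[.XX/O.X/OXO] end (terminal -1, O#2); searched .XX/O.X/O.O to 5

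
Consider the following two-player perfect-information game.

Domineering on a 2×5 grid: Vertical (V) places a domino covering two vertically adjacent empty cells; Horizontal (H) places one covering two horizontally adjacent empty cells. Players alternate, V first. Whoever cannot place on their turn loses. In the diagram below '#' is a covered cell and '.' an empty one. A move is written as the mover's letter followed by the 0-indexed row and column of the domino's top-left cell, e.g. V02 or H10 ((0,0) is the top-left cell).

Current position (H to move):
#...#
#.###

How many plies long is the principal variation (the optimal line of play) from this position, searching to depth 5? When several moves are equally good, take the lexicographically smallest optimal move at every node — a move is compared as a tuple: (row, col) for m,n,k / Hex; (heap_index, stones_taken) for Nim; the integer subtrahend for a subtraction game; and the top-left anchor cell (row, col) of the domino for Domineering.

p1 H@[#...#/#.###]: H01[###.#/#.###]+1* H02[#.###/#.###]-1
p2 V@[###.#/#.###] terminal -1; root [#...#/#.###] d5

PV length from [#...#/#.###]: 1 ply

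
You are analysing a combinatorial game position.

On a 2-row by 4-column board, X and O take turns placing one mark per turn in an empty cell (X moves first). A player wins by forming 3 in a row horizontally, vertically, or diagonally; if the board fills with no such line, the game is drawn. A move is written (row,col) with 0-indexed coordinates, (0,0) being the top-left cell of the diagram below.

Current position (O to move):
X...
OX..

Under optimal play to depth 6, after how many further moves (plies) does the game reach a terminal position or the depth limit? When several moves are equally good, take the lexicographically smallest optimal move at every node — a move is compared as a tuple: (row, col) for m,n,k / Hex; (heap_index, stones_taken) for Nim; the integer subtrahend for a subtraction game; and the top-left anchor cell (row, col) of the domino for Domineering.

p1 O@[X.../OX..]: (0,1)[XO../OX..]+0* (0,2)[X.O./OX..]+0 (0,3)[X..O/OX..]+0 (1,2)[X.../OXO.]+0 (1,3)[X.../OX.O]+0
p2 X@[XO../OX..]: (0,2)[XOX./OX..]+0* (0,3)[XO.X/OX..]+0 (1,2)[XO../OXX.]+0 (1,3)[XO../OX.X]+0
p3 O@[XOX./OX..]: (0,3)[XOXO/OX..]+0* (1,2)[XOX./OXO.]+0 (1,3)[XOX./OX.O]+0
p4 X@[XOXO/OX..]: (1,2)[XOXO/OXX.]+0* (1,3)[XOXO/OX.X]+0
p5 O@[XOXO/OXX.]: (1,3)[XOXO/OXXO]+0*
p6 X@[XOXO/OXXO] terminal +0; root [X.../OX..] d6

PV length from [X.../OX..]: 5 plies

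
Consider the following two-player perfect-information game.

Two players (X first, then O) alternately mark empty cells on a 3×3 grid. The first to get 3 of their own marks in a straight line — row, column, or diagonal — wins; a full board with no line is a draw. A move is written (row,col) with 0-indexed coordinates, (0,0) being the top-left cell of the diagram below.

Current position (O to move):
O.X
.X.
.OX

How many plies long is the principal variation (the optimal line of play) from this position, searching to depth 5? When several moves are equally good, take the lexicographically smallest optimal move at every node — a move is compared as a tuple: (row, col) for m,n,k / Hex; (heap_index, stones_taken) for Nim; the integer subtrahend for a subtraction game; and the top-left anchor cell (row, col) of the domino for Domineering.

PV length from [O.X/.X./.OX]: 4 plies

ply 1, O at O.X/.X./.OX | (0,1)=-1→OOX/.X./.OX*; (1,0)=-1→O.X/OX./.OX; (1,2)=-1→O.X/.XO/.OX; (2,0)=-1→O.X/.X./OOX
ply 2, X at OOX/.X./.OX | (1,0)=+1→OOX/XX./.OX*; (1,2)=+1→OOX/.XX/.OX; (2,0)=+1→OOX/.X./XOX
ply 3, O at OOX/XX./.OX | (1,2)=-1→OOX/XXO/.OX*; (2,0)=-1→OOX/XX./OOX
ply 4, X at OOX/XXO/.OX | (2,0)=+1→OOX/XXO/XOX*
ply 5: OOX/XXO/XOX is terminal -1 (O); from O.X/.X./.OX depth 5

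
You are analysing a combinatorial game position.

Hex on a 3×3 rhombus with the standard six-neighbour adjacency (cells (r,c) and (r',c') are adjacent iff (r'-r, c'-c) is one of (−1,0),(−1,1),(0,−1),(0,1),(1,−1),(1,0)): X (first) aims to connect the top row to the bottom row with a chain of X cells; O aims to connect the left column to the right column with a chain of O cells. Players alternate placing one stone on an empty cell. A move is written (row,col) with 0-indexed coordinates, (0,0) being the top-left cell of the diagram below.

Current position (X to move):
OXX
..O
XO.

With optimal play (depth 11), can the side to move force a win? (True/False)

ply 1, X at OXX/..O/XO. | (1,0)=+1→OXX/X.O/XO.*; (1,1)=+1→OXX/.XO/XO.; (2,2)=+1→OXX/..O/XOX
ply 2: OXX/X.O/XO. is terminal -1 (O); from OXX/..O/XO. depth 11

X winning at [OXX/..O/XO.]: True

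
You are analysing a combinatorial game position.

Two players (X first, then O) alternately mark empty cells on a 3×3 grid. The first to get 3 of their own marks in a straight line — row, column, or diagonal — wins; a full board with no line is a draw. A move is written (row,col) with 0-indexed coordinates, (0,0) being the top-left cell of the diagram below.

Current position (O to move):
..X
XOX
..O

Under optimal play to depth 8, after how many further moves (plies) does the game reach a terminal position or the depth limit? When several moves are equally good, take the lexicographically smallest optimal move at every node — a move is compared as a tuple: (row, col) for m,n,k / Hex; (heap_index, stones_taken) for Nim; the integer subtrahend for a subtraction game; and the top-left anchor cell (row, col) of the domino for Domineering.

PV length from [..X/XOX/..O]: 1 ply

[..X/XOX/..O] O move#1: (0,0):+1/O.X/XOX/..O*, (0,1):+1/.OX/XOX/..O, (2,0):+1/..X/XOX/O.O, (2,1):+1/..X/XOX/.OO
[O.X/XOX/..O] end (terminal -1, X#2); searched ..X/XOX/..O to 8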